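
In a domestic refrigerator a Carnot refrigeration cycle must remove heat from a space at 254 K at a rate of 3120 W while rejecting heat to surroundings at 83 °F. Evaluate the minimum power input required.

T_H = 83 °F → (83 − 32) × 5/9 = 28.33 °C = 301.48 K.
Carnot COP: COP_R = T_C/(T_H − T_C) = 254.00/47.48 = 5.3492.
W = Q_C/COP_R = 3120/5.3492 = 583 W.

Ẇ_in ≈ 583 W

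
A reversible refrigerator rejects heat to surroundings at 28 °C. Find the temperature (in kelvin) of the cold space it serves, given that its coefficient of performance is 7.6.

T_C ≈ 266 K

T_H = 28 °C → 28 + 273.15 = 301.15 K.
COP_R = T_C/(T_H − T_C) ⇒ T_C = T_H·COP_R/(1 + COP_R) = 301.15 × 7.6/(1 + 7.6) = 266 K.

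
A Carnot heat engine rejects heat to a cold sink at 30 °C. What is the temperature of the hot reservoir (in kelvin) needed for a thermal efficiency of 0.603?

T_H ≈ 764 K

T_C = 30 °C → 30 + 273.15 = 303.15 K.
From η = 1 − T_C/T_H, solving for T_H gives T_H = T_C/(1 − η) = 303.15/(1 − 0.603) = 764 K.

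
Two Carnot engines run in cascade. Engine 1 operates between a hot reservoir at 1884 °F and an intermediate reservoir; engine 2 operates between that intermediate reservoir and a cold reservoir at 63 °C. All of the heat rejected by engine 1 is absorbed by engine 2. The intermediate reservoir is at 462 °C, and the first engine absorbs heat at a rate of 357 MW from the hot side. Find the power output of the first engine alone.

Ẇ₁ ≈ 155 MW

T_H = 1884 °F → (1884 − 32) × 5/9 = 1028.89 °C = 1302.04 K.
T_C = 63 °C → 63 + 273.15 = 336.15 K.
T_m = 462 °C → 462 + 273.15 = 735.15 K.
First-stage efficiency η₁ = 1 − T_m/T_H = 1 − 735.15/1302.04 = 0.4354.
W₁ = η₁·Q_H = 0.4354 × 357 = 155 MW.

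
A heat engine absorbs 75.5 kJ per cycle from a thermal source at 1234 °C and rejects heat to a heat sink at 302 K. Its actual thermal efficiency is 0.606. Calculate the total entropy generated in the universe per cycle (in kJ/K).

T_H = 1234 °C → 1234 + 273.15 = 1507.15 K.
W = η·Q_H = 0.606 × 75.5 = 45.75 kJ, so Q_C = Q_H − W = 29.75 kJ.
Reservoir entropy changes: ΔS_H = −Q_H/T_H = −75.5/1507.15 = -0.05009 kJ/K and ΔS_C = +Q_C/T_C = 29.75/302.00 = 0.09850 kJ/K.
ΔS_univ = −Q_H/T_H + Q_C/T_C = 0.0484 kJ/K (> 0, since η = 0.606 < η_Carnot = 0.800).

ΔS_univ ≈ 0.0484 kJ/K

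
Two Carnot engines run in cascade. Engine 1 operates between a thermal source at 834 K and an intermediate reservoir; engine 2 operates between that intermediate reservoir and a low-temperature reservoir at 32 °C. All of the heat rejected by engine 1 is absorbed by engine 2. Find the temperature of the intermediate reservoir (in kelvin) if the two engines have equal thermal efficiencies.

T_C = 32 °C → 32 + 273.15 = 305.15 K.
Equal efficiencies require 1 − T_m/T_H = 1 − T_C/T_m, i.e. T_m/T_H = T_C/T_m, so T_m = √(T_H·T_C) = √(834.00 × 305.15) = 504 K.

T_m ≈ 504 K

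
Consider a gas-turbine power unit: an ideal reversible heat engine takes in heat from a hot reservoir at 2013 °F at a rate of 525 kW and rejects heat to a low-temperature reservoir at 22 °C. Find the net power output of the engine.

T_H = 2013 °F → (2013 − 32) × 5/9 = 1100.56 °C = 1373.71 K.
T_C = 22 °C → 22 + 273.15 = 295.15 K.
The Carnot efficiency is η = 1 − T_C/T_H = 1 − 295.15/1373.71 = 0.7851.
W = η·Q_H = 0.7851 × 525 = 412 kW.

Ẇ ≈ 412 kW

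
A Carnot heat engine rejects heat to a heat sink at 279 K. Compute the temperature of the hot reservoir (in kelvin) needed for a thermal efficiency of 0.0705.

From η = 1 − T_C/T_H, solving for T_H gives T_H = T_C/(1 − η) = 279.00/(1 − 0.0705) = 300.2 K.

T_H ≈ 300.2 K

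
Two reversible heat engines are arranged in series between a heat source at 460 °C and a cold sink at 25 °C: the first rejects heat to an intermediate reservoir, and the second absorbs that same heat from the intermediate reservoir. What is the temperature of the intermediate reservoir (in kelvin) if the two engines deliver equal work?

T_m ≈ 515.6 K

T_H = 460 °C → 460 + 273.15 = 733.15 K.
T_C = 25 °C → 25 + 273.15 = 298.15 K.
For reversible stages Q_m = Q_H·(T_m/T_H). Setting W₁ = Q_H(1 − T_m/T_H) equal to W₂ = Q_m(1 − T_C/T_m) = Q_H·(T_m − T_C)/T_H gives T_H − T_m = T_m − T_C, so T_m = (T_H + T_C)/2 = (733.15 + 298.15)/2 = 515.6 K.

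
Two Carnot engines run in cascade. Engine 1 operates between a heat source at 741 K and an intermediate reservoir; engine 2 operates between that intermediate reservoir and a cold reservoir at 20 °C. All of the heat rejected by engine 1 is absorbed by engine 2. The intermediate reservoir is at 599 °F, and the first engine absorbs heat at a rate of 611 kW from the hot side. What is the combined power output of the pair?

T_C = 20 °C → 20 + 273.15 = 293.15 K.
Two reversible stages in series are equivalent to a single Carnot engine between T_H and T_C, so η_total = 1 − T_C/T_H = 1 − 293.15/741.00 = 0.6044.
W_total = η_total · Q_H = 0.6044 × 611 = 369 kW.

Ẇ_total ≈ 369 kW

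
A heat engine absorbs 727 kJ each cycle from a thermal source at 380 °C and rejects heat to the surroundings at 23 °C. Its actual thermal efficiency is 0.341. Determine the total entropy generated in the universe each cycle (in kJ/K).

ΔS_univ ≈ 0.505 kJ/K

T_H = 380 °C → 380 + 273.15 = 653.15 K.
T_C = 23 °C → 23 + 273.15 = 296.15 K.
W = η·Q_H = 0.341 × 727 = 247.9 kJ, so Q_C = Q_H − W = 479.1 kJ.
Entropy balance on the reservoirs: −Q_H/T_H = -1.113 kJ/K, +Q_C/T_C = 1.618 kJ/K.
ΔS_univ = −Q_H/T_H + Q_C/T_C = 0.505 kJ/K (> 0, since η = 0.341 < η_Carnot = 0.547).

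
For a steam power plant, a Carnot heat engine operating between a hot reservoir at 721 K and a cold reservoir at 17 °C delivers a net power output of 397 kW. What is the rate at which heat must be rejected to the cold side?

Q̇_C ≈ 267 kW

T_C = 17 °C → 17 + 273.15 = 290.15 K.
For a reversible engine, η = 1 − T_C/T_H = 1 − 290.15/721.00 = 0.5976.
Since Q_C/Q_H = T_C/T_H and Q_H = W/η, Q_C = W·T_C/(T_H − T_C) = 397 × 290.15/430.85 = 267 kW.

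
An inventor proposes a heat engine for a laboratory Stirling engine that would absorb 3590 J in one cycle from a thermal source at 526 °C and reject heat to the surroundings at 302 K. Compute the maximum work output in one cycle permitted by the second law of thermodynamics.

T_H = 526 °C → 526 + 273.15 = 799.15 K.
The second-law ceiling is the Carnot efficiency, η_max = 1 − T_C/T_H = 1 − 302.00/799.15 = 0.6221.
W_max = η_max · Q_H = 0.6221 × 3590 = 2230 J.

W_max ≈ 2230 J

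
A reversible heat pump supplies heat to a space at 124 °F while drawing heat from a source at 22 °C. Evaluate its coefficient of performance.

COP_HP ≈ 11.1

T_H = 124 °F → (124 − 32) × 5/9 = 51.11 °C = 324.26 K.
T_C = 22 °C → 22 + 273.15 = 295.15 K.
The Carnot heat-pump COP is COP_HP = T_H/(T_H − T_C) = 324.26/(324.26 − 295.15) = 11.1.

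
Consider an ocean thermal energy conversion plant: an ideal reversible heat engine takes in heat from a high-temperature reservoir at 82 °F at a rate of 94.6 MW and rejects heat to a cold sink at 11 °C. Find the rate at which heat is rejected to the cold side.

Q̇_C ≈ 89.3 MW

T_H = 82 °F → (82 − 32) × 5/9 = 27.78 °C = 300.93 K.
T_C = 11 °C → 11 + 273.15 = 284.15 K.
η_rev = 1 − T_C/T_H = 1 − 284.15/300.93 = 0.0558.
For a reversible cycle Q_C/Q_H = T_C/T_H, so Q_C = 94.6 × 284.15/300.93 = 89.3 MW.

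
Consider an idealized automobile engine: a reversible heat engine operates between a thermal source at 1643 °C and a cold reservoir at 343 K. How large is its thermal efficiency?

T_H = 1643 °C → 1643 + 273.15 = 1916.15 K.
Carnot efficiency: η = 1 − T_C/T_H = 1 − 343.00/1916.15 = 0.821.

η ≈ 0.821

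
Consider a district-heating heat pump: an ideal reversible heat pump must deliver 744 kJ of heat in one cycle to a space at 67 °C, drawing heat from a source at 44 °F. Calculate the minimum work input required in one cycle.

T_H = 67 °C → 67 + 273.15 = 340.15 K.
T_C = 44 °F → (44 − 32) × 5/9 = 6.67 °C = 279.82 K.
For a reversible heat pump, COP_HP = T_H/(T_H − T_C) = 340.15/60.33 = 5.6378.
W = Q_H/COP_HP = 744/5.6378 = 132 kJ.

W_in ≈ 132 kJ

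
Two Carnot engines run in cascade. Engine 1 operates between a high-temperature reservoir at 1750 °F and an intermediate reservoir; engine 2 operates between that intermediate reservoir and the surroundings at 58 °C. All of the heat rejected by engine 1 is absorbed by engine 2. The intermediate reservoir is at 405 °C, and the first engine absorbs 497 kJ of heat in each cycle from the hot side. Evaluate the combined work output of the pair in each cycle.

T_H = 1750 °F → (1750 − 32) × 5/9 = 954.44 °C = 1227.59 K.
T_C = 58 °C → 58 + 273.15 = 331.15 K.
Two reversible stages in series are equivalent to a single Carnot engine between T_H and T_C, so η_total = 1 − T_C/T_H = 1 − 331.15/1227.59 = 0.7302.
W_total = η_total · Q_H = 0.7302 × 497 = 363 kJ.

W_total ≈ 363 kJ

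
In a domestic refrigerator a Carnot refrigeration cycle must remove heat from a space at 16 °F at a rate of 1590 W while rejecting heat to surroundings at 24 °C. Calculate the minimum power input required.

T_H = 24 °C → 24 + 273.15 = 297.15 K.
T_C = 16 °F → (16 − 32) × 5/9 = -8.89 °C = 264.26 K.
Carnot COP: COP_R = T_C/(T_H − T_C) = 264.26/32.89 = 8.0350.
W = Q_C/COP_R = 1590/8.0350 = 198 W.

Ẇ_in ≈ 198 W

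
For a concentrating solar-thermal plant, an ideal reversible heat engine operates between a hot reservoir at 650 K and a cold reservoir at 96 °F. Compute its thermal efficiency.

T_C = 96 °F → (96 − 32) × 5/9 = 35.56 °C = 308.71 K.
η_rev = 1 − T_C/T_H = 1 − 308.71/650.00 = 0.525.

η ≈ 0.525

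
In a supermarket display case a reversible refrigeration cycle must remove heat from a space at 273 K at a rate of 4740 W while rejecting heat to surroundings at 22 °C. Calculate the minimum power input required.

T_H = 22 °C → 22 + 273.15 = 295.15 K.
COP_R = T_C/(T_H − T_C) = 273.00/22.15 = 12.3251.
W = Q_C/COP_R = 4740/12.3251 = 385 W.

Ẇ_in ≈ 385 W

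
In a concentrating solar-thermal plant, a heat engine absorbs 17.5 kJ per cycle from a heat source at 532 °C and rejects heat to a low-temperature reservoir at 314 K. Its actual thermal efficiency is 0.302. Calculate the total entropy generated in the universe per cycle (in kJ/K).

ΔS_univ ≈ 0.0172 kJ/K

T_H = 532 °C → 532 + 273.15 = 805.15 K.
W = η·Q_H = 0.302 × 17.5 = 5.285 kJ, so Q_C = Q_H − W = 12.21 kJ.
Reservoir entropy changes: ΔS_H = −Q_H/T_H = −17.5/805.15 = -0.02174 kJ/K and ΔS_C = +Q_C/T_C = 12.21/314.00 = 0.03890 kJ/K.
ΔS_univ = −Q_H/T_H + Q_C/T_C = 0.0172 kJ/K (> 0, since η = 0.302 < η_Carnot = 0.610).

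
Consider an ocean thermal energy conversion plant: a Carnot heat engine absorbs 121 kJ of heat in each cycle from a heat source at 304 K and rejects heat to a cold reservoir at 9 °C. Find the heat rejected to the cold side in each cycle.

Q_C ≈ 112 kJ

T_C = 9 °C → 9 + 273.15 = 282.15 K.
The Carnot efficiency is η = 1 − T_C/T_H = 1 − 282.15/304.00 = 0.0719.
For a reversible cycle Q_C/Q_H = T_C/T_H, so Q_C = 121 × 282.15/304.00 = 112 kJ.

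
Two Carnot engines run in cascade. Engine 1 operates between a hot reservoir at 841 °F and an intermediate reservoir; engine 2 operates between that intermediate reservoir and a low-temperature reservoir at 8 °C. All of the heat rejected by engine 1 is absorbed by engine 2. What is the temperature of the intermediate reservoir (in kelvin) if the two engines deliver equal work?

T_H = 841 °F → (841 − 32) × 5/9 = 449.44 °C = 722.59 K.
T_C = 8 °C → 8 + 273.15 = 281.15 K.
For reversible stages Q_m = Q_H·(T_m/T_H). Setting W₁ = Q_H(1 − T_m/T_H) equal to W₂ = Q_m(1 − T_C/T_m) = Q_H·(T_m − T_C)/T_H gives T_H − T_m = T_m − T_C, so T_m = (T_H + T_C)/2 = (722.59 + 281.15)/2 = 502 K.

T_m ≈ 502 K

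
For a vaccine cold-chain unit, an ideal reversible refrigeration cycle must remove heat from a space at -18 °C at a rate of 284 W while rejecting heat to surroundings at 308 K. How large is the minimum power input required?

T_C = -18 °C → -18 + 273.15 = 255.15 K.
For a reversible refrigerator, COP_R = T_C/(T_H − T_C) = 255.15/52.85 = 4.8278.
W = Q_C/COP_R = 284/4.8278 = 58.83 W.

Ẇ_in ≈ 58.83 W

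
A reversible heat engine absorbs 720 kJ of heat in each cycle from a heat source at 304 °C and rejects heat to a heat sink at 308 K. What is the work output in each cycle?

W ≈ 336 kJ

T_H = 304 °C → 304 + 273.15 = 577.15 K.
η_rev = 1 − T_C/T_H = 1 − 308.00/577.15 = 0.4663.
W = η·Q_H = 0.4663 × 720 = 336 kJ.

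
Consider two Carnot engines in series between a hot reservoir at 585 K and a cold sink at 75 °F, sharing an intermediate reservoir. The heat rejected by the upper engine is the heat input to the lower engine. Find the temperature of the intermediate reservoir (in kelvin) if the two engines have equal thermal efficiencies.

T_m ≈ 417 K

T_C = 75 °F → (75 − 32) × 5/9 = 23.89 °C = 297.04 K.
Equal efficiencies require 1 − T_m/T_H = 1 − T_C/T_m, i.e. T_m/T_H = T_C/T_m, so T_m = √(T_H·T_C) = √(585.00 × 297.04) = 417 K.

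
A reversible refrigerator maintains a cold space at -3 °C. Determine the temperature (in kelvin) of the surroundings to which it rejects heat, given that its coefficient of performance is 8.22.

T_C = -3 °C → -3 + 273.15 = 270.15 K.
COP_R = T_C/(T_H − T_C) ⇒ T_H = T_C·(1 + 1/COP_R) = 270.15 × (1 + 1/8.22) = 303.0 K.

T_H ≈ 303.0 K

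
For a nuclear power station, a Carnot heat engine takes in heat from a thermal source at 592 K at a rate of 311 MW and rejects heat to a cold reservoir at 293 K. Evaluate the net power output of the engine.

Since the cycle is reversible, η = 1 − T_C/T_H = 1 − 293.00/592.00 = 0.5051.
W = η·Q_H = 0.5051 × 311 = 157 MW.

Ẇ ≈ 157 MW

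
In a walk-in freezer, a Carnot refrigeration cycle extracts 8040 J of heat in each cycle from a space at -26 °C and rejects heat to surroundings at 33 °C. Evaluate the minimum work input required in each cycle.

W_in ≈ 1920 J

T_H = 33 °C → 33 + 273.15 = 306.15 K.
T_C = -26 °C → -26 + 273.15 = 247.15 K.
Carnot COP: COP_R = T_C/(T_H − T_C) = 247.15/59.00 = 4.1890.
W = Q_C/COP_R = 8040/4.1890 = 1920 J.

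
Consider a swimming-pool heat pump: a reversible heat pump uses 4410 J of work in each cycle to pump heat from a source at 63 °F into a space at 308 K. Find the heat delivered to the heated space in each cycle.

Q_H ≈ 77100 J

T_C = 63 °F → (63 − 32) × 5/9 = 17.22 °C = 290.37 K.
COP_HP = T_H/(T_H − T_C) = 308.00/17.63 = 17.4724.
Q_H = COP_HP · W = 17.4724 × 4410 = 77100 J.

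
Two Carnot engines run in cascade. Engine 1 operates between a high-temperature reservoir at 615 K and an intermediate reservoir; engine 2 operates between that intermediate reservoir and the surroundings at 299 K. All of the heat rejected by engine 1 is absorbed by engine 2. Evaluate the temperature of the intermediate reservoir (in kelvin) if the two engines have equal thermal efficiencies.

T_m ≈ 428.8 K

Equal efficiencies require 1 − T_m/T_H = 1 − T_C/T_m, i.e. T_m/T_H = T_C/T_m, so T_m = √(T_H·T_C) = √(615.00 × 299.00) = 428.8 K.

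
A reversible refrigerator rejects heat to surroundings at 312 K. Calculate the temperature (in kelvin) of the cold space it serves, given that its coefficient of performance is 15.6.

T_C ≈ 293.2 K

COP_R = T_C/(T_H − T_C) ⇒ T_C = T_H·COP_R/(1 + COP_R) = 312.00 × 15.6/(1 + 15.6) = 293.2 K.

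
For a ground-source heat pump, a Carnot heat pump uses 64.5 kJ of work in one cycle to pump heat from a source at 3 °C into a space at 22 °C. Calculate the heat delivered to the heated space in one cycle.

Q_H ≈ 1000 kJ

T_H = 22 °C → 22 + 273.15 = 295.15 K.
T_C = 3 °C → 3 + 273.15 = 276.15 K.
Reversible heating COP: COP_HP = T_H/(T_H − T_C) = 295.15/19.00 = 15.5342.
Q_H = COP_HP · W = 15.5342 × 64.5 = 1000 kJ.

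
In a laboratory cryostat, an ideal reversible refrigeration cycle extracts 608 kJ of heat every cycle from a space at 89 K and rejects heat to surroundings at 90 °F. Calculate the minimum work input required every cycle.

T_H = 90 °F → (90 − 32) × 5/9 = 32.22 °C = 305.37 K.
The reversible coefficient of performance is COP_R = T_C/(T_H − T_C) = 89.00/216.37 = 0.4113.
W = Q_C/COP_R = 608/0.4113 = 1478 kJ.

W_in ≈ 1478 kJ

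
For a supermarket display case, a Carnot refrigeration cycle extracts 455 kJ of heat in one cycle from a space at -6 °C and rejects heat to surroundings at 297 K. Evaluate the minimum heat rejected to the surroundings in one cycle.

Q_H ≈ 506 kJ

T_C = -6 °C → -6 + 273.15 = 267.15 K.
For a reversible cycle Q_H/Q_C = T_H/T_C, so Q_H = Q_C·T_H/T_C = 455 × 297.00/267.15 = 506 kJ.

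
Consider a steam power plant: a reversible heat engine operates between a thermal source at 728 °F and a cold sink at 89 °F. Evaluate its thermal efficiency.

η ≈ 0.5380

T_H = 728 °F → (728 − 32) × 5/9 = 386.67 °C = 659.82 K.
T_C = 89 °F → (89 − 32) × 5/9 = 31.67 °C = 304.82 K.
Carnot efficiency: η = 1 − T_C/T_H = 1 − 304.82/659.82 = 0.5380.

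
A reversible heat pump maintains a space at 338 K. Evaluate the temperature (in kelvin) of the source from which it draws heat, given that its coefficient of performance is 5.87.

COP_HP = T_H/(T_H − T_C) ⇒ T_C = T_H·(COP_HP − 1)/COP_HP = 338.00 × (5.87 − 1)/5.87 = 280.4 K.

T_C ≈ 280.4 K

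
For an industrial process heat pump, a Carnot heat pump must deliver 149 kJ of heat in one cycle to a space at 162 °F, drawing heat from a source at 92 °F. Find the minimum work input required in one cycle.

W_in ≈ 16.8 kJ

T_H = 162 °F → (162 − 32) × 5/9 = 72.22 °C = 345.37 K.
T_C = 92 °F → (92 − 32) × 5/9 = 33.33 °C = 306.48 K.
The Carnot heat-pump COP is COP_HP = T_H/(T_H − T_C) = 345.37/38.89 = 8.8810.
W = Q_H/COP_HP = 149/8.8810 = 16.8 kJ.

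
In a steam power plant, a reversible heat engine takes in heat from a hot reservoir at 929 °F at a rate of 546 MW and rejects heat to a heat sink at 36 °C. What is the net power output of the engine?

Ẇ ≈ 327 MW

T_H = 929 °F → (929 − 32) × 5/9 = 498.33 °C = 771.48 K.
T_C = 36 °C → 36 + 273.15 = 309.15 K.
For a reversible engine, η = 1 − T_C/T_H = 1 − 309.15/771.48 = 0.5993.
W = η·Q_H = 0.5993 × 546 = 327 MW.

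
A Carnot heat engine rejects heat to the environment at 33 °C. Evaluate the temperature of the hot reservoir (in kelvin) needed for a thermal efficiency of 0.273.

T_H ≈ 421 K

T_C = 33 °C → 33 + 273.15 = 306.15 K.
From η = 1 − T_C/T_H, solving for T_H gives T_H = T_C/(1 − η) = 306.15/(1 − 0.273) = 421 K.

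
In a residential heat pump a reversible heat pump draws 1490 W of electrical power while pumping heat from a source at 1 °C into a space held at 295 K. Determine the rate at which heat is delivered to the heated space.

Q̇_H ≈ 21080 W

T_C = 1 °C → 1 + 273.15 = 274.15 K.
The Carnot heat-pump COP is COP_HP = T_H/(T_H − T_C) = 295.00/20.85 = 14.1487.
Q_H = COP_HP · W = 14.1487 × 1490 = 21080 W.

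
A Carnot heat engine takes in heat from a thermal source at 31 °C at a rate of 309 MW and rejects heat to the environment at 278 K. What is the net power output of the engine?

T_H = 31 °C → 31 + 273.15 = 304.15 K.
η_rev = 1 − T_C/T_H = 1 − 278.00/304.15 = 0.0860.
W = η·Q_H = 0.0860 × 309 = 26.6 MW.

Ẇ ≈ 26.6 MW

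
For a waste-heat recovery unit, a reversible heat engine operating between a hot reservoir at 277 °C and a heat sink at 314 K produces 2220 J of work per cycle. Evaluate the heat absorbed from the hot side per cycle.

Q_H ≈ 5170 J

T_H = 277 °C → 277 + 273.15 = 550.15 K.
The Carnot efficiency is η = 1 − T_C/T_H = 1 − 314.00/550.15 = 0.4292.
Q_H = W/η = 2220/0.4292 = 5170 J.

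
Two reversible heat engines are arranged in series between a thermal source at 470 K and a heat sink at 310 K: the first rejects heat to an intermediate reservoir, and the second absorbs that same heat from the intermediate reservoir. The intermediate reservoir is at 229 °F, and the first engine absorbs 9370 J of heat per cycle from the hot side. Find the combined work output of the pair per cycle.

W_total ≈ 3190 J

Two reversible stages in series are equivalent to a single Carnot engine between T_H and T_C, so η_total = 1 − T_C/T_H = 1 − 310.00/470.00 = 0.3404.
W_total = η_total · Q_H = 0.3404 × 9370 = 3190 J.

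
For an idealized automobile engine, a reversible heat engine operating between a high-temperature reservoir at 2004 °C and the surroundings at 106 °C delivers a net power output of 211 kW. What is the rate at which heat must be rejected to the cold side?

Q̇_C ≈ 42.1 kW

T_H = 2004 °C → 2004 + 273.15 = 2277.15 K.
T_C = 106 °C → 106 + 273.15 = 379.15 K.
η_rev = 1 − T_C/T_H = 1 − 379.15/2277.15 = 0.8335.
Since Q_C/Q_H = T_C/T_H and Q_H = W/η, Q_C = W·T_C/(T_H − T_C) = 211 × 379.15/1898.00 = 42.1 kW.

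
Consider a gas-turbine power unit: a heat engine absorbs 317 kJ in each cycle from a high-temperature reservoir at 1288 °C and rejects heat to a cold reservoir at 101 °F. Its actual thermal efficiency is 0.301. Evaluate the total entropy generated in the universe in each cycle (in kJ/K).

T_H = 1288 °C → 1288 + 273.15 = 1561.15 K.
T_C = 101 °F → (101 − 32) × 5/9 = 38.33 °C = 311.48 K.
W = η·Q_H = 0.301 × 317 = 95.42 kJ, so Q_C = Q_H − W = 221.6 kJ.
The hot reservoir loses entropy Q_H/T_H = 317/1561.15 = 0.2031 kJ/K; the cold reservoir gains Q_C/T_C = 221.6/311.48 = 0.7114 kJ/K.
ΔS_univ = −Q_H/T_H + Q_C/T_C = 0.5083 kJ/K (> 0, since η = 0.301 < η_Carnot = 0.800).

ΔS_univ ≈ 0.5083 kJ/K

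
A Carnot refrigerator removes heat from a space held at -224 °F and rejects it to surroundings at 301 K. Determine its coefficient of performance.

COP_R ≈ 0.7698

T_C = -224 °F → (-224 − 32) × 5/9 = -142.22 °C = 130.93 K.
The reversible coefficient of performance is COP_R = T_C/(T_H − T_C) = 130.93/(301.00 − 130.93) = 0.7698.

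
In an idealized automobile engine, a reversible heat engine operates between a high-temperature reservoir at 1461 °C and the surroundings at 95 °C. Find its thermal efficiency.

T_H = 1461 °C → 1461 + 273.15 = 1734.15 K.
T_C = 95 °C → 95 + 273.15 = 368.15 K.
η_rev = 1 − T_C/T_H = 1 − 368.15/1734.15 = 0.7877.

η ≈ 0.7877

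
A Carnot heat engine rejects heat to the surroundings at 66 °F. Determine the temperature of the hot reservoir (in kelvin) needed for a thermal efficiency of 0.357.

T_H ≈ 454.2 K

T_C = 66 °F → (66 − 32) × 5/9 = 18.89 °C = 292.04 K.
From η = 1 − T_C/T_H, solving for T_H gives T_H = T_C/(1 − η) = 292.04/(1 − 0.357) = 454.2 K.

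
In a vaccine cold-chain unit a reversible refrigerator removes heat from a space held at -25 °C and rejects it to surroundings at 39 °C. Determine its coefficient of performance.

COP_R ≈ 3.877

T_H = 39 °C → 39 + 273.15 = 312.15 K.
T_C = -25 °C → -25 + 273.15 = 248.15 K.
For a reversible refrigerator, COP_R = T_C/(T_H − T_C) = 248.15/(312.15 − 248.15) = 3.877.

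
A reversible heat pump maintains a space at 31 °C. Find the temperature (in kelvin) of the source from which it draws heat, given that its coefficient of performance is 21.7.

T_H = 31 °C → 31 + 273.15 = 304.15 K.
COP_HP = T_H/(T_H − T_C) ⇒ T_C = T_H·(COP_HP − 1)/COP_HP = 304.15 × (21.7 − 1)/21.7 = 290 K.

T_C ≈ 290 K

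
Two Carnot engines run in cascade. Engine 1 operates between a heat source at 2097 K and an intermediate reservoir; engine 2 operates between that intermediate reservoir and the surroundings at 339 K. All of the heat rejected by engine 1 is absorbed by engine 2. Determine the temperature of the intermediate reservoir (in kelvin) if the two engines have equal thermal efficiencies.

Equal efficiencies require 1 − T_m/T_H = 1 − T_C/T_m, i.e. T_m/T_H = T_C/T_m, so T_m = √(T_H·T_C) = √(2097.00 × 339.00) = 843 K.

T_m ≈ 843 K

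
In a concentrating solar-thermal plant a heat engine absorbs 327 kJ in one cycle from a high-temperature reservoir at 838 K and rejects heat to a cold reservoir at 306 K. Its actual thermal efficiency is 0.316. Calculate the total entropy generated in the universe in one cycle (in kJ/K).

ΔS_univ ≈ 0.3407 kJ/K

W = η·Q_H = 0.316 × 327 = 103.3 kJ, so Q_C = Q_H − W = 223.7 kJ.
Reservoir entropy changes: ΔS_H = −Q_H/T_H = −327/838.00 = -0.3902 kJ/K and ΔS_C = +Q_C/T_C = 223.7/306.00 = 0.7309 kJ/K.
ΔS_univ = −Q_H/T_H + Q_C/T_C = 0.3407 kJ/K (> 0, since η = 0.316 < η_Carnot = 0.635).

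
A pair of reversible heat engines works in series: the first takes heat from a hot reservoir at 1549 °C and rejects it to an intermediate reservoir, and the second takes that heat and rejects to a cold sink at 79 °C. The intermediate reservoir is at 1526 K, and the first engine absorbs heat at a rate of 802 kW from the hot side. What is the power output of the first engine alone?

Ẇ₁ ≈ 130.3 kW

T_H = 1549 °C → 1549 + 273.15 = 1822.15 K.
T_C = 79 °C → 79 + 273.15 = 352.15 K.
First-stage efficiency η₁ = 1 − T_m/T_H = 1 − 1526.00/1822.15 = 0.1625.
W₁ = η₁·Q_H = 0.1625 × 802 = 130.3 kW.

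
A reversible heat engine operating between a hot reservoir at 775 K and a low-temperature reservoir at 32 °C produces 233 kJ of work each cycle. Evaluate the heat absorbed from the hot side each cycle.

Q_H ≈ 384 kJ

T_C = 32 °C → 32 + 273.15 = 305.15 K.
For a reversible engine, η = 1 − T_C/T_H = 1 − 305.15/775.00 = 0.6063.
Q_H = W/η = 233/0.6063 = 384 kJ.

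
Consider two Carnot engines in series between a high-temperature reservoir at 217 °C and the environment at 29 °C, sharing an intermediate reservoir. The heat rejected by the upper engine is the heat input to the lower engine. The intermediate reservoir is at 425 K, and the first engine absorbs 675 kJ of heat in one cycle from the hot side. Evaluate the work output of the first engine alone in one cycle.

T_H = 217 °C → 217 + 273.15 = 490.15 K.
T_C = 29 °C → 29 + 273.15 = 302.15 K.
First-stage efficiency η₁ = 1 − T_m/T_H = 1 − 425.00/490.15 = 0.1329.
W₁ = η₁·Q_H = 0.1329 × 675 = 89.72 kJ.

W₁ ≈ 89.72 kJ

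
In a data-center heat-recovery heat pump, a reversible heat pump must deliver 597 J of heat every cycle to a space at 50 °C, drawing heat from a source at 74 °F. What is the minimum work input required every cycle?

T_H = 50 °C → 50 + 273.15 = 323.15 K.
T_C = 74 °F → (74 − 32) × 5/9 = 23.33 °C = 296.48 K.
Reversible heating COP: COP_HP = T_H/(T_H − T_C) = 323.15/26.67 = 12.1181.
W = Q_H/COP_HP = 597/12.1181 = 49.27 J.

W_in ≈ 49.27 J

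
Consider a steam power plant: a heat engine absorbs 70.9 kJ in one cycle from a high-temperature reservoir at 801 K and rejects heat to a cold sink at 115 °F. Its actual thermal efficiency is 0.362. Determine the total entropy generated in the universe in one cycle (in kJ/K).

T_C = 115 °F → (115 − 32) × 5/9 = 46.11 °C = 319.26 K.
W = η·Q_H = 0.362 × 70.9 = 25.67 kJ, so Q_C = Q_H − W = 45.23 kJ.
The hot reservoir loses entropy Q_H/T_H = 70.9/801.00 = 0.08851 kJ/K; the cold reservoir gains Q_C/T_C = 45.23/319.26 = 0.1417 kJ/K.
ΔS_univ = −Q_H/T_H + Q_C/T_C = 0.0532 kJ/K (> 0, since η = 0.362 < η_Carnot = 0.601).

ΔS_univ ≈ 0.0532 kJ/K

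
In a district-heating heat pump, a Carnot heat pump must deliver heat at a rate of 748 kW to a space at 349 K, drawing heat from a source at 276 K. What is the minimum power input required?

Ẇ_in ≈ 156 kW

For a reversible heat pump, COP_HP = T_H/(T_H − T_C) = 349.00/73.00 = 4.7808.
W = Q_H/COP_HP = 748/4.7808 = 156 kW.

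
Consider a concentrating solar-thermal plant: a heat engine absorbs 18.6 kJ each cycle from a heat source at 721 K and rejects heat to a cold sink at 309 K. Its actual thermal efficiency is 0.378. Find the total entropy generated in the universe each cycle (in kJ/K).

ΔS_univ ≈ 0.0116 kJ/K

W = η·Q_H = 0.378 × 18.6 = 7.031 kJ, so Q_C = Q_H − W = 11.57 kJ.
The hot reservoir loses entropy Q_H/T_H = 18.6/721.00 = 0.02580 kJ/K; the cold reservoir gains Q_C/T_C = 11.57/309.00 = 0.03744 kJ/K.
ΔS_univ = −Q_H/T_H + Q_C/T_C = 0.0116 kJ/K (> 0, since η = 0.378 < η_Carnot = 0.571).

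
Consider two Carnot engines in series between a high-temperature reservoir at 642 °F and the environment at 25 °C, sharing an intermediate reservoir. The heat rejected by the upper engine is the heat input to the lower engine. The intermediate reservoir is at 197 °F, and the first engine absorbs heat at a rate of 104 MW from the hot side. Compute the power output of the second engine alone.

Ẇ₂ ≈ 11.3 MW

T_H = 642 °F → (642 − 32) × 5/9 = 338.89 °C = 612.04 K.
T_C = 25 °C → 25 + 273.15 = 298.15 K.
T_m = 197 °F → (197 − 32) × 5/9 = 91.67 °C = 364.82 K.
Heat entering the second stage: Q_m = Q_H·(T_m/T_H) = 104 × 364.82/612.04 = 62.0 MW.
Second-stage efficiency η₂ = 1 − T_C/T_m = 1 − 298.15/364.82 = 0.1827, so W₂ = η₂·Q_m = 11.3 MW.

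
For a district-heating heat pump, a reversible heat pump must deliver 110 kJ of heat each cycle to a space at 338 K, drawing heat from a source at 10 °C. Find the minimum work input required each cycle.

W_in ≈ 17.85 kJ

T_C = 10 °C → 10 + 273.15 = 283.15 K.
COP_HP = T_H/(T_H − T_C) = 338.00/54.85 = 6.1623.
W = Q_H/COP_HP = 110/6.1623 = 17.85 kJ.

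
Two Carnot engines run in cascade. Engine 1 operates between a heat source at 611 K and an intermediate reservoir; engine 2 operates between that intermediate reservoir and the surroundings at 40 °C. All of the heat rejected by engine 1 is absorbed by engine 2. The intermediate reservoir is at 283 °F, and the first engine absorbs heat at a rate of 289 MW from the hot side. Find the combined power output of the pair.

T_C = 40 °C → 40 + 273.15 = 313.15 K.
Two reversible stages in series are equivalent to a single Carnot engine between T_H and T_C, so η_total = 1 − T_C/T_H = 1 − 313.15/611.00 = 0.4875.
W_total = η_total · Q_H = 0.4875 × 289 = 141 MW.

Ẇ_total ≈ 141 MW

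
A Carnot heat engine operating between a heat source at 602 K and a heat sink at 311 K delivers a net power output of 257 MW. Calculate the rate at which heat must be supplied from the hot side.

Carnot efficiency: η = 1 − T_C/T_H = 1 − 311.00/602.00 = 0.4834.
Q_H = W/η = 257/0.4834 = 532 MW.

Q̇_H ≈ 532 MW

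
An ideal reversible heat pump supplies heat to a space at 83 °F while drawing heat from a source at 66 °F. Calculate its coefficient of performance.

T_H = 83 °F → (83 − 32) × 5/9 = 28.33 °C = 301.48 K.
T_C = 66 °F → (66 − 32) × 5/9 = 18.89 °C = 292.04 K.
For a reversible heat pump, COP_HP = T_H/(T_H − T_C) = 301.48/(301.48 − 292.04) = 31.9.

COP_HP ≈ 31.9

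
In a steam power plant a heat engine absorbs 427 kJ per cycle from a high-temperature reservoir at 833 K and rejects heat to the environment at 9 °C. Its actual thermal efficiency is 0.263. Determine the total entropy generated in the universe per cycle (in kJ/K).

T_C = 9 °C → 9 + 273.15 = 282.15 K.
W = η·Q_H = 0.263 × 427 = 112.3 kJ, so Q_C = Q_H − W = 314.7 kJ.
Reservoir entropy changes: ΔS_H = −Q_H/T_H = −427/833.00 = -0.5126 kJ/K and ΔS_C = +Q_C/T_C = 314.7/282.15 = 1.115 kJ/K.
ΔS_univ = −Q_H/T_H + Q_C/T_C = 0.603 kJ/K (> 0, since η = 0.263 < η_Carnot = 0.661).

ΔS_univ ≈ 0.603 kJ/K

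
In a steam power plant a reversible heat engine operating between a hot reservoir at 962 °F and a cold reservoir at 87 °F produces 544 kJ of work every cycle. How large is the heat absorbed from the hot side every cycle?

T_H = 962 °F → (962 − 32) × 5/9 = 516.67 °C = 789.82 K.
T_C = 87 °F → (87 − 32) × 5/9 = 30.56 °C = 303.71 K.
Carnot efficiency: η = 1 − T_C/T_H = 1 − 303.71/789.82 = 0.6155.
Q_H = W/η = 544/0.6155 = 883.9 kJ.

Q_H ≈ 883.9 kJ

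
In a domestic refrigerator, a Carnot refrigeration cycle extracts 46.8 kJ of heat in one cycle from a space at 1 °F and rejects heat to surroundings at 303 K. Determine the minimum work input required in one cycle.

T_C = 1 °F → (1 − 32) × 5/9 = -17.22 °C = 255.93 K.
For a reversible refrigerator, COP_R = T_C/(T_H − T_C) = 255.93/47.07 = 5.4369.
W = Q_C/COP_R = 46.8/5.4369 = 8.608 kJ.

W_in ≈ 8.608 kJ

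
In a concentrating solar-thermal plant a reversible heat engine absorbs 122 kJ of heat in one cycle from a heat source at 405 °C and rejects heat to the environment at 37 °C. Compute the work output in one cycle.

T_H = 405 °C → 405 + 273.15 = 678.15 K.
T_C = 37 °C → 37 + 273.15 = 310.15 K.
Carnot efficiency: η = 1 − T_C/T_H = 1 − 310.15/678.15 = 0.5427.
W = η·Q_H = 0.5427 × 122 = 66.20 kJ.

W ≈ 66.20 kJ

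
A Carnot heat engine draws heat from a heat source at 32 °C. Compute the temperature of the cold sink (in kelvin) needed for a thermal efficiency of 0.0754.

T_H = 32 °C → 32 + 273.15 = 305.15 K.
From η = 1 − T_C/T_H, T_C = T_H·(1 − η) = 305.15 × (1 − 0.0754) = 282.1 K.

T_C ≈ 282.1 K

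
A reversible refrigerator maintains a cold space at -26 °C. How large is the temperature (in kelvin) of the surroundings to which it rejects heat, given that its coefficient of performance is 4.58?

T_C = -26 °C → -26 + 273.15 = 247.15 K.
COP_R = T_C/(T_H − T_C) ⇒ T_H = T_C·(1 + 1/COP_R) = 247.15 × (1 + 1/4.58) = 301.1 K.

T_H ≈ 301.1 K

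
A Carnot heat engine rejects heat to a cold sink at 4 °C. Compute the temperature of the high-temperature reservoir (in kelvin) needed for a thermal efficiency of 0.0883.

T_C = 4 °C → 4 + 273.15 = 277.15 K.
From η = 1 − T_C/T_H, solving for T_H gives T_H = T_C/(1 − η) = 277.15/(1 − 0.0883) = 304 K.

T_H ≈ 304 K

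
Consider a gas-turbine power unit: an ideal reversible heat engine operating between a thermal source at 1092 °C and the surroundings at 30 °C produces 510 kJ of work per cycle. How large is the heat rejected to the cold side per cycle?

Q_C ≈ 146 kJ

T_H = 1092 °C → 1092 + 273.15 = 1365.15 K.
T_C = 30 °C → 30 + 273.15 = 303.15 K.
For a reversible engine, η = 1 − T_C/T_H = 1 − 303.15/1365.15 = 0.7779.
Since Q_C/Q_H = T_C/T_H and Q_H = W/η, Q_C = W·T_C/(T_H − T_C) = 510 × 303.15/1062.00 = 146 kJ.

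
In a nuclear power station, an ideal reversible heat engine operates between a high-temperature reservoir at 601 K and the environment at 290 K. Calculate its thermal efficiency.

η ≈ 0.517

The Carnot efficiency is η = 1 − T_C/T_H = 1 − 290.00/601.00 = 0.517.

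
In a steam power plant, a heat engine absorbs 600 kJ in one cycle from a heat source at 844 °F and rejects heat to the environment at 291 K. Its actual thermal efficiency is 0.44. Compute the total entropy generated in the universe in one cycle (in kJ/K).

T_H = 844 °F → (844 − 32) × 5/9 = 451.11 °C = 724.26 K.
W = η·Q_H = 0.44 × 600 = 264.0 kJ, so Q_C = Q_H − W = 336.0 kJ.
Entropy balance on the reservoirs: −Q_H/T_H = -0.8284 kJ/K, +Q_C/T_C = 1.155 kJ/K.
ΔS_univ = −Q_H/T_H + Q_C/T_C = 0.326 kJ/K (> 0, since η = 0.44 < η_Carnot = 0.598).

ΔS_univ ≈ 0.326 kJ/K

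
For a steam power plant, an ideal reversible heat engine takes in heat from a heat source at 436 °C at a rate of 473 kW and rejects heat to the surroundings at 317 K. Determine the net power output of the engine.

Ẇ ≈ 261.6 kW

T_H = 436 °C → 436 + 273.15 = 709.15 K.
Carnot efficiency: η = 1 − T_C/T_H = 1 − 317.00/709.15 = 0.5530.
W = η·Q_H = 0.5530 × 473 = 261.6 kW.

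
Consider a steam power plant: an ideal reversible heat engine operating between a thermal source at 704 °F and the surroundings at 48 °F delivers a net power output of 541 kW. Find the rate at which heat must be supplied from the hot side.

T_H = 704 °F → (704 − 32) × 5/9 = 373.33 °C = 646.48 K.
T_C = 48 °F → (48 − 32) × 5/9 = 8.89 °C = 282.04 K.
The Carnot efficiency is η = 1 − T_C/T_H = 1 − 282.04/646.48 = 0.5637.
Q_H = W/η = 541/0.5637 = 960 kW.

Q̇_H ≈ 960 kW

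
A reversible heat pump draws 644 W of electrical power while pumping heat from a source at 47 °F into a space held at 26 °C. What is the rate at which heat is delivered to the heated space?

T_H = 26 °C → 26 + 273.15 = 299.15 K.
T_C = 47 °F → (47 − 32) × 5/9 = 8.33 °C = 281.48 K.
COP_HP = T_H/(T_H − T_C) = 299.15/17.67 = 16.9330.
Q_H = COP_HP · W = 16.9330 × 644 = 10900 W.

Q̇_H ≈ 10900 W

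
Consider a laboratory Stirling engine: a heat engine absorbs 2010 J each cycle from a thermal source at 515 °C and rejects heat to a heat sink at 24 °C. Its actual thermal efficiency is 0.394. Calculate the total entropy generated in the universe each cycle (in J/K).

ΔS_univ ≈ 1.55 J/K

T_H = 515 °C → 515 + 273.15 = 788.15 K.
T_C = 24 °C → 24 + 273.15 = 297.15 K.
W = η·Q_H = 0.394 × 2010 = 791.9 J, so Q_C = Q_H − W = 1218 J.
Reservoir entropy changes: ΔS_H = −Q_H/T_H = −2010/788.15 = -2.550 J/K and ΔS_C = +Q_C/T_C = 1218/297.15 = 4.099 J/K.
ΔS_univ = −Q_H/T_H + Q_C/T_C = 1.55 J/K (> 0, since η = 0.394 < η_Carnot = 0.623).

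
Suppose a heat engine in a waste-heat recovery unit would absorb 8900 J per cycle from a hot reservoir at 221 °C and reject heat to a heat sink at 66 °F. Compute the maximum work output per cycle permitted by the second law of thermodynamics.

W_max ≈ 3640 J

T_H = 221 °C → 221 + 273.15 = 494.15 K.
T_C = 66 °F → (66 − 32) × 5/9 = 18.89 °C = 292.04 K.
The second-law ceiling is the Carnot efficiency, η_max = 1 − T_C/T_H = 1 − 292.04/494.15 = 0.4090.
W_max = η_max · Q_H = 0.4090 × 8900 = 3640 J.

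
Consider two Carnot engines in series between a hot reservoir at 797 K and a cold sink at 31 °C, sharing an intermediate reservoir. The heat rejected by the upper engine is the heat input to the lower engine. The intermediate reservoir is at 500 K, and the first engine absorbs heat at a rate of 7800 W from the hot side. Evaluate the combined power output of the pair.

T_C = 31 °C → 31 + 273.15 = 304.15 K.
Two reversible stages in series are equivalent to a single Carnot engine between T_H and T_C, so η_total = 1 − T_C/T_H = 1 − 304.15/797.00 = 0.6184.
W_total = η_total · Q_H = 0.6184 × 7800 = 4823 W.

Ẇ_total ≈ 4823 W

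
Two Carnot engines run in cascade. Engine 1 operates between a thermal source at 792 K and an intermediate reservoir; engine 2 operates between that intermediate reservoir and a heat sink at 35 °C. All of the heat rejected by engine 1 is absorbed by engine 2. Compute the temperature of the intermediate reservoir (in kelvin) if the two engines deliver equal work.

T_m ≈ 550 K

T_C = 35 °C → 35 + 273.15 = 308.15 K.
For reversible stages Q_m = Q_H·(T_m/T_H). Setting W₁ = Q_H(1 − T_m/T_H) equal to W₂ = Q_m(1 − T_C/T_m) = Q_H·(T_m − T_C)/T_H gives T_H − T_m = T_m − T_C, so T_m = (T_H + T_C)/2 = (792.00 + 308.15)/2 = 550 K.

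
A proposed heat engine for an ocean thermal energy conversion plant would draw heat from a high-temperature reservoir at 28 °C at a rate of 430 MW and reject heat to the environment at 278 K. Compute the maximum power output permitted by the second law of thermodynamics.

T_H = 28 °C → 28 + 273.15 = 301.15 K.
The upper bound on efficiency is η_max = 1 − T_C/T_H = 1 − 278.00/301.15 = 0.0769.
W_max = η_max · Q_H = 0.0769 × 430 = 33.1 MW.

Ẇ_max ≈ 33.1 MW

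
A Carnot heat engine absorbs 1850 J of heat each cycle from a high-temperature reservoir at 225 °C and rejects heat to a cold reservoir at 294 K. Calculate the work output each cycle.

T_H = 225 °C → 225 + 273.15 = 498.15 K.
The Carnot efficiency is η = 1 − T_C/T_H = 1 − 294.00/498.15 = 0.4098.
W = η·Q_H = 0.4098 × 1850 = 758.2 J.

W ≈ 758.2 J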